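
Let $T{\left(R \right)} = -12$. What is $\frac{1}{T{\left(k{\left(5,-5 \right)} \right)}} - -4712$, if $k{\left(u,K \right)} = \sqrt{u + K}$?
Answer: $\frac{56543}{12} \approx 4711.9$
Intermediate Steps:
$k{\left(u,K \right)} = \sqrt{K + u}$
$\frac{1}{T{\left(k{\left(5,-5 \right)} \right)}} - -4712 = \frac{1}{-12} - -4712 = - \frac{1}{12} + 4712 = \frac{56543}{12}$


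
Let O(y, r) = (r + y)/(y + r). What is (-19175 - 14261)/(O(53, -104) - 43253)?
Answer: 8359/10813 ≈ 0.77305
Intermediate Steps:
O(y, r) = 1 (O(y, r) = (r + y)/(r + y) = 1)
(-19175 - 14261)/(O(53, -104) - 43253) = (-19175 - 14261)/(1 - 43253) = -33436/(-43252) = -33436*(-1/43252) = 8359/10813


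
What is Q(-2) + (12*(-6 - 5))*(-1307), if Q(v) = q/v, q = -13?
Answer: 345061/2 ≈ 1.7253e+5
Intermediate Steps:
Q(v) = -13/v
Q(-2) + (12*(-6 - 5))*(-1307) = -13/(-2) + (12*(-6 - 5))*(-1307) = -13*(-½) + (12*(-11))*(-1307) = 13/2 - 132*(-1307) = 13/2 + 172524 = 345061/2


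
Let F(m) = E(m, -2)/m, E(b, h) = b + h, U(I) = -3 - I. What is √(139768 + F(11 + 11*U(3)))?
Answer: √422801335/55 ≈ 373.86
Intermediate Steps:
F(m) = (-2 + m)/m (F(m) = (m - 2)/m = (-2 + m)/m)
√(139768 + F(11 + 11*U(3))) = √(139768 + (-2 + (11 + 11*(-3 - 1*3)))/(11 + 11*(-3 - 1*3))) = √(139768 + (-2 + (11 + 11*(-3 - 3)))/(11 + 11*(-3 - 3))) = √(139768 + (-2 + (11 + 11*(-6)))/(11 + 11*(-6))) = √(139768 + (-2 + (11 - 66))/(11 - 66)) = √(139768 + (-2 - 55)/(-55)) = √(139768 - 1/55*(-57)) = √(139768 + 57/55) = √(7687297/55) = √422801335/55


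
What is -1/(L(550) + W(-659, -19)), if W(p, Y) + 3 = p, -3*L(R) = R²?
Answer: 3/304486 ≈ 9.8527e-6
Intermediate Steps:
L(R) = -R²/3
W(p, Y) = -3 + p
-1/(L(550) + W(-659, -19)) = -1/(-⅓*550² + (-3 - 659)) = -1/(-⅓*302500 - 662) = -1/(-302500/3 - 662) = -1/(-304486/3) = -1*(-3/304486) = 3/304486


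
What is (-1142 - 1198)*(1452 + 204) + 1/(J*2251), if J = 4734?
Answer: -41293332999359/10656234 ≈ -3.8750e+6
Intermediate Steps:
(-1142 - 1198)*(1452 + 204) + 1/(J*2251) = (-1142 - 1198)*(1452 + 204) + 1/(4734*2251) = -2340*1656 + (1/4734)*(1/2251) = -3875040 + 1/10656234 = -41293332999359/10656234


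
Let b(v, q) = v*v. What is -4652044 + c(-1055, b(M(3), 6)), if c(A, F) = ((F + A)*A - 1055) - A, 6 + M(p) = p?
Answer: -3548514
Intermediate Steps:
M(p) = -6 + p
b(v, q) = v²
c(A, F) = -1055 - A + A*(A + F) (c(A, F) = ((A + F)*A - 1055) - A = (A*(A + F) - 1055) - A = (-1055 + A*(A + F)) - A = -1055 - A + A*(A + F))
-4652044 + c(-1055, b(M(3), 6)) = -4652044 + (-1055 + (-1055)² - 1*(-1055) - 1055*(-6 + 3)²) = -4652044 + (-1055 + 1113025 + 1055 - 1055*(-3)²) = -4652044 + (-1055 + 1113025 + 1055 - 1055*9) = -4652044 + (-1055 + 1113025 + 1055 - 9495) = -4652044 + 1103530 = -3548514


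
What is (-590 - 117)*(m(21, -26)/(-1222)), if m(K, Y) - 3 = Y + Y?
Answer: -34643/1222 ≈ -28.349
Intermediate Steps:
m(K, Y) = 3 + 2*Y (m(K, Y) = 3 + (Y + Y) = 3 + 2*Y)
(-590 - 117)*(m(21, -26)/(-1222)) = (-590 - 117)*((3 + 2*(-26))/(-1222)) = -707*(3 - 52)*(-1)/1222 = -(-34643)*(-1)/1222 = -707*49/1222 = -34643/1222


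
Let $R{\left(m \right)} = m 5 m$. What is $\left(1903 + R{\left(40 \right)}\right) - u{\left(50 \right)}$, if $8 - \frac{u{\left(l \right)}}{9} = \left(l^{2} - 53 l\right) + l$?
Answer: $8931$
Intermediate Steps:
$R{\left(m \right)} = 5 m^{2}$ ($R{\left(m \right)} = 5 m m = 5 m^{2}$)
$u{\left(l \right)} = 72 - 9 l^{2} + 468 l$ ($u{\left(l \right)} = 72 - 9 \left(\left(l^{2} - 53 l\right) + l\right) = 72 - 9 \left(l^{2} - 52 l\right) = 72 - \left(- 468 l + 9 l^{2}\right) = 72 - 9 l^{2} + 468 l$)
$\left(1903 + R{\left(40 \right)}\right) - u{\left(50 \right)} = \left(1903 + 5 \cdot 40^{2}\right) - \left(72 - 9 \cdot 50^{2} + 468 \cdot 50\right) = \left(1903 + 5 \cdot 1600\right) - \left(72 - 22500 + 23400\right) = \left(1903 + 8000\right) - \left(72 - 22500 + 23400\right) = 9903 - 972 = 8931$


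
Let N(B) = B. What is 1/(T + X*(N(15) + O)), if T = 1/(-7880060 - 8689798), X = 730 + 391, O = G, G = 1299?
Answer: 16569858/24407301414851 ≈ 6.7889e-7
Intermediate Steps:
O = 1299
X = 1121
T = -1/16569858 (T = 1/(-16569858) = -1/16569858 ≈ -6.0351e-8)
1/(T + X*(N(15) + O)) = 1/(-1/16569858 + 1121*(15 + 1299)) = 1/(-1/16569858 + 1121*1314) = 1/(-1/16569858 + 1472994) = 1/(24407301414851/16569858) = 16569858/24407301414851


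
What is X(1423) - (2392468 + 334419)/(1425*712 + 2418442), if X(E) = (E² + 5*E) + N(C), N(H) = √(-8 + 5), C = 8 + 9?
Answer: 6976089670961/3433042 + I*√3 ≈ 2.032e+6 + 1.732*I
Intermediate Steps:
C = 17
N(H) = I*√3 (N(H) = √(-3) = I*√3)
X(E) = E² + 5*E + I*√3 (X(E) = (E² + 5*E) + I*√3 = E² + 5*E + I*√3)
X(1423) - (2392468 + 334419)/(1425*712 + 2418442) = (1423² + 5*1423 + I*√3) - (2392468 + 334419)/(1425*712 + 2418442) = (2024929 + 7115 + I*√3) - 2726887/(1014600 + 2418442) = (2032044 + I*√3) - 2726887/3433042 = 6976089670961/3433042 + I*√3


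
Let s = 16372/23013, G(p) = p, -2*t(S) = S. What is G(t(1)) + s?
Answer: 9731/46026 ≈ 0.21142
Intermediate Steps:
t(S) = -S/2
s = 16372/23013 (s = 16372*(1/23013) = 16372/23013 ≈ 0.71142)
G(t(1)) + s = -1/2*1 + 16372/23013 = -1/2 + 16372/23013 = 9731/46026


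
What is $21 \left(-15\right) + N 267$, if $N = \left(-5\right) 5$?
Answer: $-6990$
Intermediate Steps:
$N = -25$
$21 \left(-15\right) + N 267 = 21 \left(-15\right) - 6675 = -315 - 6675 = -6990$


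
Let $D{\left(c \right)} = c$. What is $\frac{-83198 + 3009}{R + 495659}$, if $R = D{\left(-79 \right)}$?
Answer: $- \frac{80189}{495580} \approx -0.16181$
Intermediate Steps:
$R = -79$
$\frac{-83198 + 3009}{R + 495659} = \frac{-83198 + 3009}{-79 + 495659} = - \frac{80189}{495580}$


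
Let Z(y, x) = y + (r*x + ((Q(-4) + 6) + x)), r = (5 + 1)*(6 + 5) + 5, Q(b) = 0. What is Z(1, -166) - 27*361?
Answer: -21692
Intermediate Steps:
r = 71 (r = 6*11 + 5 = 66 + 5 = 71)
Z(y, x) = 6 + y + 72*x (Z(y, x) = y + (71*x + ((0 + 6) + x)) = y + (71*x + (6 + x)) = y + (6 + 72*x) = 6 + y + 72*x)
Z(1, -166) - 27*361 = (6 + 1 + 72*(-166)) - 27*361 = (6 + 1 - 11952) - 9747 = -11945 - 9747 = -21692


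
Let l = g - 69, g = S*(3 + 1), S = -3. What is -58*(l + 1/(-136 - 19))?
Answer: 728248/155 ≈ 4698.4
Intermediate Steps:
g = -12 (g = -3*(3 + 1) = -3*4 = -12)
l = -81 (l = -12 - 69 = -81)
-58*(l + 1/(-136 - 19)) = -58*(-81 + 1/(-136 - 19)) = -58*(-81 + 1/(-155)) = -58*(-81 - 1/155) = -58*(-12556/155) = 728248/155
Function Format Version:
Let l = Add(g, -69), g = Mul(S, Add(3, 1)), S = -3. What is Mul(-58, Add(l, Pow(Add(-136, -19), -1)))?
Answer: Rational(728248, 155) ≈ 4698.4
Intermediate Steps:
g = -12 (g = Mul(-3, Add(3, 1)) = Mul(-3, 4) = -12)
l = -81 (l = Add(-12, -69) = -81)
Mul(-58, Add(l, Pow(Add(-136, -19), -1))) = Mul(-58, Add(-81, Pow(Add(-136, -19), -1))) = Mul(-58, Add(-81, Pow(-155, -1))) = Mul(-58, Add(-81, Rational(-1, 155))) = Mul(-58, Rational(-12556, 155)) = Rational(728248, 155)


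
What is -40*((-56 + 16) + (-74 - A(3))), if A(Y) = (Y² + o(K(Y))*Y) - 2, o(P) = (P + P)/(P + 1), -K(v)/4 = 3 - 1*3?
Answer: 4840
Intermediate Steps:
K(v) = 0 (K(v) = -4*(3 - 1*3) = -4*(3 - 3) = -4*0 = 0)
o(P) = 2*P/(1 + P) (o(P) = (2*P)/(1 + P) = 2*P/(1 + P))
A(Y) = -2 + Y² (A(Y) = (Y² + (2*0/(1 + 0))*Y) - 2 = (Y² + (2*0/1)*Y) - 2 = (Y² + (2*0*1)*Y) - 2 = (Y² + 0*Y) - 2 = (Y² + 0) - 2 = Y² - 2 = -2 + Y²)
-40*((-56 + 16) + (-74 - A(3))) = -40*((-56 + 16) + (-74 - (-2 + 3²))) = -40*(-40 + (-74 - (-2 + 9))) = -40*(-40 + (-74 - 1*7)) = -40*(-40 + (-74 - 7)) = -40*(-40 - 81) = -40*(-121) = 4840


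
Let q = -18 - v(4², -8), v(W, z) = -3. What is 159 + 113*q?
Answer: -1536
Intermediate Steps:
q = -15 (q = -18 - 1*(-3) = -18 + 3 = -15)
159 + 113*q = 159 + 113*(-15) = 159 - 1695 = -1536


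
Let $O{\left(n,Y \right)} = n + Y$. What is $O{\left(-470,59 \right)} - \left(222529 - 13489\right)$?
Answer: $-209451$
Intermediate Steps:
$O{\left(n,Y \right)} = Y + n$
$O{\left(-470,59 \right)} - \left(222529 - 13489\right) = \left(59 - 470\right) - \left(222529 - 13489\right) = -411 - \left(222529 - 13489\right) = -411 - 209040 = -209451$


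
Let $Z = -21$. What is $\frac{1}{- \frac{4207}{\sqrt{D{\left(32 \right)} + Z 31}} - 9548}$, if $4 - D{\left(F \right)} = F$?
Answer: $- \frac{132308}{1263637985} - \frac{601 i \sqrt{679}}{8845465895} \approx -0.0001047 - 1.7705 \cdot 10^{-6} i$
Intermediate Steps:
$D{\left(F \right)} = 4 - F$
$\frac{1}{- \frac{4207}{\sqrt{D{\left(32 \right)} + Z 31}} - 9548} = \frac{1}{- \frac{4207}{\sqrt{\left(4 - 32\right) - 651}} - 9548} = \frac{1}{- \frac{4207}{\sqrt{-28 - 651}} - 9548} = \frac{1}{- \frac{4207}{\sqrt{-679}} - 9548} = \frac{1}{- \frac{4207}{i \sqrt{679}} - 9548} = \frac{1}{- 4207 \left(- \frac{i \sqrt{679}}{679}\right) - 9548} = \frac{1}{\frac{601 i \sqrt{679}}{97} - 9548} = \frac{1}{-9548 + \frac{601 i \sqrt{679}}{97}}$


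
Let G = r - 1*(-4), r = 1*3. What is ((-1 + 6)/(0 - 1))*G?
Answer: -35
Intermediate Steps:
r = 3
G = 7 (G = 3 - 1*(-4) = 3 + 4 = 7)
((-1 + 6)/(0 - 1))*G = ((-1 + 6)/(0 - 1))*7 = (5/(-1))*7 = -1*5*7 = -5*7 = -35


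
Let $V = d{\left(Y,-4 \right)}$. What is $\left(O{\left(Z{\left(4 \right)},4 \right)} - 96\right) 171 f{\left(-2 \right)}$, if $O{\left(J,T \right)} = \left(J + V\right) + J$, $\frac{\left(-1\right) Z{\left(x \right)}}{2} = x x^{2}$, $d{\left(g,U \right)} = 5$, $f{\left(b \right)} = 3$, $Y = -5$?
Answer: $-178011$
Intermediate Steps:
$V = 5$
$Z{\left(x \right)} = - 2 x^{3}$ ($Z{\left(x \right)} = - 2 x x^{2} = - 2 x^{3}$)
$O{\left(J,T \right)} = 5 + 2 J$ ($O{\left(J,T \right)} = \left(J + 5\right) + J = \left(5 + J\right) + J = 5 + 2 J$)
$\left(O{\left(Z{\left(4 \right)},4 \right)} - 96\right) 171 f{\left(-2 \right)} = \left(\left(5 + 2 \left(- 2 \cdot 4^{3}\right)\right) - 96\right) 171 \cdot 3 = \left(\left(5 + 2 \left(\left(-2\right) 64\right)\right) - 96\right) 171 \cdot 3 = \left(\left(5 + 2 \left(-128\right)\right) - 96\right) 171 \cdot 3 = \left(\left(5 - 256\right) - 96\right) 171 \cdot 3 = \left(-251 - 96\right) 171 \cdot 3 = \left(-347\right) 171 \cdot 3 = \left(-59337\right) 3 = -178011$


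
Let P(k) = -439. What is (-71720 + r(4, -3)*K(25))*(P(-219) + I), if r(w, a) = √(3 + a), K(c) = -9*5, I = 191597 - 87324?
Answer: -7446974480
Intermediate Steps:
I = 104273
K(c) = -45
(-71720 + r(4, -3)*K(25))*(P(-219) + I) = (-71720 + √(3 - 3)*(-45))*(-439 + 104273) = (-71720 + √0*(-45))*103834 = (-71720 + 0*(-45))*103834 = (-71720 + 0)*103834 = -71720*103834 = -7446974480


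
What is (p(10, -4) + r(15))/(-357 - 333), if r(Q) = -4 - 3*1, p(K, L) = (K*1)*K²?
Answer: -331/230 ≈ -1.4391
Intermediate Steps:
p(K, L) = K³ (p(K, L) = K*K² = K³)
r(Q) = -7 (r(Q) = -4 - 3 = -7)
(p(10, -4) + r(15))/(-357 - 333) = (10³ - 7)/(-357 - 333) = (1000 - 7)/(-690) = 993*(-1/690) = -331/230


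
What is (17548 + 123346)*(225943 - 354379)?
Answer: -18095861784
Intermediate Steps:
(17548 + 123346)*(225943 - 354379) = 140894*(-128436) = -18095861784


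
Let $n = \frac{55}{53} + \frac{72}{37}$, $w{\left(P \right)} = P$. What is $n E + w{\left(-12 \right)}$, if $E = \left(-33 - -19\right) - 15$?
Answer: $- \frac{193211}{1961} \approx -98.527$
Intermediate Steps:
$E = -29$ ($E = \left(-33 + 19\right) - 15 = -14 - 15 = -29$)
$n = \frac{5851}{1961}$ ($n = 55 \cdot \frac{1}{53} + 72 \cdot \frac{1}{37} = \frac{55}{53} + \frac{72}{37} = \frac{5851}{1961} \approx 2.9837$)
$n E + w{\left(-12 \right)} = \frac{5851}{1961} \left(-29\right) - 12 = - \frac{169679}{1961} - 12 = - \frac{193211}{1961}$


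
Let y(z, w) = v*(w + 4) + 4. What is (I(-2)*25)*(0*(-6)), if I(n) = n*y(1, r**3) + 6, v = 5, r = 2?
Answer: 0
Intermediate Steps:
y(z, w) = 24 + 5*w (y(z, w) = 5*(w + 4) + 4 = 5*(4 + w) + 4 = (20 + 5*w) + 4 = 24 + 5*w)
I(n) = 6 + 64*n (I(n) = n*(24 + 5*2**3) + 6 = n*(24 + 5*8) + 6 = n*(24 + 40) + 6 = n*64 + 6 = 64*n + 6 = 6 + 64*n)
(I(-2)*25)*(0*(-6)) = ((6 + 64*(-2))*25)*(0*(-6)) = ((6 - 128)*25)*0 = -122*25*0 = -3050*0 = 0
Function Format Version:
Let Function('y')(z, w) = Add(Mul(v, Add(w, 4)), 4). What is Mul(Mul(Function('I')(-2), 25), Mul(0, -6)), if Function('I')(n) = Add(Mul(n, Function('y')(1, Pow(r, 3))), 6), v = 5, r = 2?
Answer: 0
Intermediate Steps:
Function('y')(z, w) = Add(24, Mul(5, w)) (Function('y')(z, w) = Add(Mul(5, Add(w, 4)), 4) = Add(Mul(5, Add(4, w)), 4) = Add(Add(20, Mul(5, w)), 4) = Add(24, Mul(5, w)))
Function('I')(n) = Add(6, Mul(64, n)) (Function('I')(n) = Add(Mul(n, Add(24, Mul(5, Pow(2, 3)))), 6) = Add(Mul(n, Add(24, Mul(5, 8))), 6) = Add(Mul(n, Add(24, 40)), 6) = Add(Mul(n, 64), 6) = Add(Mul(64, n), 6) = Add(6, Mul(64, n)))
Mul(Mul(Function('I')(-2), 25), Mul(0, -6)) = Mul(Mul(Add(6, Mul(64, -2)), 25), Mul(0, -6)) = Mul(Mul(Add(6, -128), 25), 0) = Mul(Mul(-122, 25), 0) = Mul(-3050, 0) = 0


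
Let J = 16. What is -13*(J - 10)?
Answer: -78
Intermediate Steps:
-13*(J - 10) = -13*(16 - 10) = -13*6 = -78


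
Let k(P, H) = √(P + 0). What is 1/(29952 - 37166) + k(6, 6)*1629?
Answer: -1/7214 + 1629*√6 ≈ 3990.2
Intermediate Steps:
k(P, H) = √P
1/(29952 - 37166) + k(6, 6)*1629 = 1/(29952 - 37166) + √6*1629 = 1/(-7214) + 1629*√6 = -1/7214 + 1629*√6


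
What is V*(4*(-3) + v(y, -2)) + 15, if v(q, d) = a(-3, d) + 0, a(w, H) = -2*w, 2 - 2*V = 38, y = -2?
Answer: 123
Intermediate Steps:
V = -18 (V = 1 - ½*38 = 1 - 19 = -18)
v(q, d) = 6 (v(q, d) = -2*(-3) + 0 = 6 + 0 = 6)
V*(4*(-3) + v(y, -2)) + 15 = -18*(4*(-3) + 6) + 15 = -18*(-12 + 6) + 15 = -18*(-6) + 15 = 108 + 15 = 123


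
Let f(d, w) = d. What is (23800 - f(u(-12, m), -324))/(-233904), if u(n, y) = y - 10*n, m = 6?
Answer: -11837/116952 ≈ -0.10121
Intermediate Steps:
(23800 - f(u(-12, m), -324))/(-233904) = (23800 - (6 - 10*(-12)))/(-233904) = (23800 - (6 + 120))*(-1/233904) = (23800 - 1*126)*(-1/233904) = (23800 - 126)*(-1/233904) = 23674*(-1/233904) = -11837/116952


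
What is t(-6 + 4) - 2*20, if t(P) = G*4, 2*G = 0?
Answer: -40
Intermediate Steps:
G = 0 (G = (½)*0 = 0)
t(P) = 0 (t(P) = 0*4 = 0)
t(-6 + 4) - 2*20 = 0 - 2*20 = 0 - 40 = -40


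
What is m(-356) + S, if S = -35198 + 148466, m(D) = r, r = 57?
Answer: 113325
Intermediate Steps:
m(D) = 57
S = 113268
m(-356) + S = 57 + 113268 = 113325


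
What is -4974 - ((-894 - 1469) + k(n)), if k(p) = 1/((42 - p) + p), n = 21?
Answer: -109663/42 ≈ -2611.0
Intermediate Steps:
k(p) = 1/42
-4974 - ((-894 - 1469) + k(n)) = -4974 - ((-894 - 1469) + 1/42) = -4974 - (-2363 + 1/42) = -4974 - 1*(-99245/42) = -4974 + 99245/42 = -109663/42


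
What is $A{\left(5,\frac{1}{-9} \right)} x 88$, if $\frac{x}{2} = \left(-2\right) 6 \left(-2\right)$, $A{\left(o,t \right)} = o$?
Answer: $21120$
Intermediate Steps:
$x = 48$ ($x = 2 \left(-2\right) 6 \left(-2\right) = 2 \left(\left(-12\right) \left(-2\right)\right) = 2 \cdot 24 = 48$)
$A{\left(5,\frac{1}{-9} \right)} x 88 = 5 \cdot 48 \cdot 88 = 240 \cdot 88 = 21120$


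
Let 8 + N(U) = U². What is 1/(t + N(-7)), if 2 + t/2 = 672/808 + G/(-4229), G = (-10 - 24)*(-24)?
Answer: 427129/16349413 ≈ 0.026125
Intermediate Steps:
G = 816 (G = -34*(-24) = 816)
N(U) = -8 + U²
t = -1162876/427129 (t = -4 + 2*(672/808 + 816/(-4229)) = -4 + 2*(672*(1/808) + 816*(-1/4229)) = -4 + 2*(84/101 - 816/4229) = -4 + 2*(272820/427129) = -4 + 545640/427129 = -1162876/427129 ≈ -2.7225)
1/(t + N(-7)) = 1/(-1162876/427129 + (-8 + (-7)²)) = 1/(-1162876/427129 + (-8 + 49)) = 1/(-1162876/427129 + 41) = 1/(16349413/427129) = 427129/16349413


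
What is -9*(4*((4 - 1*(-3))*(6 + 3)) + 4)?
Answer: -2304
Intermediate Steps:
-9*(4*((4 - 1*(-3))*(6 + 3)) + 4) = -9*(4*((4 + 3)*9) + 4) = -9*(4*(7*9) + 4) = -9*(4*63 + 4) = -9*(252 + 4) = -9*256 = -2304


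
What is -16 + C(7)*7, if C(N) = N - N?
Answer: -16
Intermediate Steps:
C(N) = 0
-16 + C(7)*7 = -16 + 0*7 = -16 + 0 = -16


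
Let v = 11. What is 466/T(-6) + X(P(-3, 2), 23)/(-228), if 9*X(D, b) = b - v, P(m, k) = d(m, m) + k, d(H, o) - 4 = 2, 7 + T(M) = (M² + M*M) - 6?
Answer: 79627/10089 ≈ 7.8925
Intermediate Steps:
T(M) = -13 + 2*M² (T(M) = -7 + ((M² + M*M) - 6) = -7 + ((M² + M²) - 6) = -7 + (2*M² - 6) = -7 + (-6 + 2*M²) = -13 + 2*M²)
d(H, o) = 6 (d(H, o) = 4 + 2 = 6)
P(m, k) = 6 + k
X(D, b) = -11/9 + b/9 (X(D, b) = (b - 1*11)/9 = (b - 11)/9 = (-11 + b)/9 = -11/9 + b/9)
466/T(-6) + X(P(-3, 2), 23)/(-228) = 466/(-13 + 2*(-6)²) + (-11/9 + (⅑)*23)/(-228) = 466/(-13 + 2*36) + (-11/9 + 23/9)*(-1/228) = 466/(-13 + 72) + (4/3)*(-1/228) = 466/59 - 1/171 = 79627/10089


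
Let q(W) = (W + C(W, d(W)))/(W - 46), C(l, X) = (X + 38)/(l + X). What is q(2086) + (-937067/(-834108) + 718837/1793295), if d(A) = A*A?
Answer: 13428399850862261627/5271575173072556040 ≈ 2.5473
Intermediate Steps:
d(A) = A²
C(l, X) = (38 + X)/(X + l)
q(W) = (W + (38 + W²)/(W + W²))/(-46 + W) (q(W) = (W + (38 + W²)/(W² + W))/(W - 46) = (W + (38 + W²)/(W + W²))/(-46 + W))
q(2086) + (-937067/(-834108) + 718837/1793295) = (38 + 2086² + 2086²*(1 + 2086))/(2086*(1 + 2086)*(-46 + 2086)) + (-937067/(-834108) + 718837/1793295) = (1/2086)*(38 + 4351396 + 4351396*2087)/(2087*2040) + (-937067*(-1/834108) + 718837*(1/1793295)) = (1/2086)*(1/2087)*(1/2040)*(38 + 4351396 + 9081363452) + (937067/834108 + 102691/256185) = (1/2086)*(1/2087)*(1/2040)*9085714886 + 108572631341/71228652660 = 4542857443/4440551640 + 108572631341/71228652660 = 13428399850862261627/5271575173072556040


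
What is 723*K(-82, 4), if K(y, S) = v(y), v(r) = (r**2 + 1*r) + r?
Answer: 4742880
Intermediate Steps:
v(r) = r**2 + 2*r (v(r) = (r**2 + r) + r = (r + r**2) + r = r**2 + 2*r)
K(y, S) = y*(2 + y)
723*K(-82, 4) = 723*(-82*(2 - 82)) = 723*(-82*(-80)) = 723*6560 = 4742880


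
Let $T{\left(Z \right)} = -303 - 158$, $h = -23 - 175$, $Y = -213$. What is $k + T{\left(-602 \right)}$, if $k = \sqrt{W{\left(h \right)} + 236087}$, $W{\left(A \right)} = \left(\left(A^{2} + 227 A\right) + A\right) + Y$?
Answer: $-461 + \sqrt{229934} \approx 18.514$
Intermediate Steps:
$h = -198$
$W{\left(A \right)} = -213 + A^{2} + 228 A$ ($W{\left(A \right)} = \left(\left(A^{2} + 227 A\right) + A\right) - 213 = \left(A^{2} + 228 A\right) - 213 = -213 + A^{2} + 228 A$)
$T{\left(Z \right)} = -461$
$k = \sqrt{229934}$ ($k = \sqrt{\left(-213 + \left(-198\right)^{2} + 228 \left(-198\right)\right) + 236087} = \sqrt{\left(-213 + 39204 - 45144\right) + 236087} = \sqrt{-6153 + 236087} = \sqrt{229934} \approx 479.51$)
$k + T{\left(-602 \right)} = \sqrt{229934} - 461 = -461 + \sqrt{229934}$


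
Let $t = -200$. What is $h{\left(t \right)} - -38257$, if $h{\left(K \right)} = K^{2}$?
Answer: $78257$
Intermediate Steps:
$h{\left(t \right)} - -38257 = \left(-200\right)^{2} - -38257 = 40000 + 38257 = 78257$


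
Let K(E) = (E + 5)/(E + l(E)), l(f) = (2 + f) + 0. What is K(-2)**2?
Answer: 9/4 ≈ 2.2500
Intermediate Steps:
l(f) = 2 + f
K(E) = (5 + E)/(2 + 2*E) (K(E) = (E + 5)/(E + (2 + E)) = (5 + E)/(2 + 2*E))
K(-2)**2 = ((5 - 2)/(2*(1 - 2)))**2 = ((1/2)*3/(-1))**2 = ((1/2)*(-1)*3)**2 = (-3/2)**2 = 9/4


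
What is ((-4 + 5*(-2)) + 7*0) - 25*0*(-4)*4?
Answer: -14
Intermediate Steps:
((-4 + 5*(-2)) + 7*0) - 25*0*(-4)*4 = ((-4 - 10) + 0) - 0*4 = (-14 + 0) - 25*0 = -14 + 0 = -14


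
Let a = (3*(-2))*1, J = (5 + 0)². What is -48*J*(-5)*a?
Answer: -36000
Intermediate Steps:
J = 25 (J = 5² = 25)
a = -6 (a = -6*1 = -6)
-48*J*(-5)*a = -48*25*(-5)*(-6) = -(-6000)*(-6) = -48*750 = -36000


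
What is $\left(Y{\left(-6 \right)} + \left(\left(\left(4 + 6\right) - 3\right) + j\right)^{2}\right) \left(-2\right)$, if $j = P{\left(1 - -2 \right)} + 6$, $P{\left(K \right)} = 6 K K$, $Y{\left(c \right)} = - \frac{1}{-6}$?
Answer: $- \frac{26935}{3} \approx -8978.3$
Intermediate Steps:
$Y{\left(c \right)} = \frac{1}{6}$ ($Y{\left(c \right)} = \left(-1\right) \left(- \frac{1}{6}\right) = \frac{1}{6}$)
$P{\left(K \right)} = 6 K^{2}$
$j = 60$ ($j = 6 \left(1 - -2\right)^{2} + 6 = 6 \left(1 + 2\right)^{2} + 6 = 6 \cdot 3^{2} + 6 = 6 \cdot 9 + 6 = 54 + 6 = 60$)
$\left(Y{\left(-6 \right)} + \left(\left(\left(4 + 6\right) - 3\right) + j\right)^{2}\right) \left(-2\right) = \left(\frac{1}{6} + \left(\left(\left(4 + 6\right) - 3\right) + 60\right)^{2}\right) \left(-2\right) = \left(\frac{1}{6} + \left(\left(10 - 3\right) + 60\right)^{2}\right) \left(-2\right) = \left(\frac{1}{6} + \left(7 + 60\right)^{2}\right) \left(-2\right) = \left(\frac{1}{6} + 67^{2}\right) \left(-2\right) = \left(\frac{1}{6} + 4489\right) \left(-2\right) = \frac{26935}{6} \left(-2\right) = - \frac{26935}{3}$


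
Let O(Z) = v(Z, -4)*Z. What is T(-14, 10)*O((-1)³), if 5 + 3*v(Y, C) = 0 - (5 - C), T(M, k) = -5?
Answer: -70/3 ≈ -23.333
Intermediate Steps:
v(Y, C) = -10/3 + C/3 (v(Y, C) = -5/3 + (0 - (5 - C))/3 = -5/3 + (0 + (-5 + C))/3 = -5/3 + (-5 + C)/3 = -5/3 + (-5/3 + C/3) = -10/3 + C/3)
O(Z) = -14*Z/3 (O(Z) = (-10/3 + (⅓)*(-4))*Z = (-10/3 - 4/3)*Z = -14*Z/3)
T(-14, 10)*O((-1)³) = -(-70)*(-1)³/3 = -(-70)*(-1)/3 = -5*14/3 = -70/3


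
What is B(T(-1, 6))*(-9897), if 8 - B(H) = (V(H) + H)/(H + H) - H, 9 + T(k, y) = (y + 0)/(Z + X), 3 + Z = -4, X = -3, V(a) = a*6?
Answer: 504747/10 ≈ 50475.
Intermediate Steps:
V(a) = 6*a
Z = -7 (Z = -3 - 4 = -7)
T(k, y) = -9 - y/10 (T(k, y) = -9 + (y + 0)/(-7 - 3) = -9 + y/(-10) = -9 + y*(-⅒) = -9 - y/10)
B(H) = 9/2 + H (B(H) = 8 - ((6*H + H)/(H + H) - H) = 8 - ((7*H)/((2*H)) - H) = 8 - ((7*H)*(1/(2*H)) - H) = 8 - (7/2 - H) = 8 + (-7/2 + H) = 9/2 + H)
B(T(-1, 6))*(-9897) = (9/2 + (-9 - ⅒*6))*(-9897) = (9/2 + (-9 - ⅗))*(-9897) = (9/2 - 48/5)*(-9897) = -51/10*(-9897) = 504747/10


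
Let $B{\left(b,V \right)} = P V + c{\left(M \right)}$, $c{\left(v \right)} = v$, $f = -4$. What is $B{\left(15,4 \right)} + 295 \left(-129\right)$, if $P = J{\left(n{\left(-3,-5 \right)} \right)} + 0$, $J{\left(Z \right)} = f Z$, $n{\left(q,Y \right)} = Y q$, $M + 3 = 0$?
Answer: $-38298$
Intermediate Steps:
$M = -3$ ($M = -3 + 0 = -3$)
$J{\left(Z \right)} = - 4 Z$
$P = -60$ ($P = - 4 \left(\left(-5\right) \left(-3\right)\right) + 0 = \left(-4\right) 15 + 0 = -60 + 0 = -60$)
$B{\left(b,V \right)} = -3 - 60 V$ ($B{\left(b,V \right)} = - 60 V - 3 = -3 - 60 V$)
$B{\left(15,4 \right)} + 295 \left(-129\right) = \left(-3 - 240\right) + 295 \left(-129\right) = \left(-3 - 240\right) - 38055 = -243 - 38055 = -38298$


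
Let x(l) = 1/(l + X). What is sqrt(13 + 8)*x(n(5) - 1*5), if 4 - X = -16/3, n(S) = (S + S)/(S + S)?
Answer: 3*sqrt(21)/16 ≈ 0.85923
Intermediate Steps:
n(S) = 1 (n(S) = (2*S)/((2*S)) = (2*S)*(1/(2*S)) = 1)
X = 28/3 (X = 4 - (-16)/3 = 4 - 1*(-16/3) = 4 + 16/3 = 28/3 ≈ 9.3333)
x(l) = 1/(28/3 + l) (x(l) = 1/(l + 28/3) = 1/(28/3 + l))
sqrt(13 + 8)*x(n(5) - 1*5) = sqrt(13 + 8)*(3/(28 + 3*(1 - 1*5))) = sqrt(21)*(3/(28 + 3*(1 - 5))) = sqrt(21)*(3/(28 + 3*(-4))) = sqrt(21)*(3/(28 - 12)) = sqrt(21)*(3/16) = 3*sqrt(21)/16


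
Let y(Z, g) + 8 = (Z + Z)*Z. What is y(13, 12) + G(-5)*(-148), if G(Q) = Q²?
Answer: -3370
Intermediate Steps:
y(Z, g) = -8 + 2*Z² (y(Z, g) = -8 + (Z + Z)*Z = -8 + (2*Z)*Z = -8 + 2*Z²)
y(13, 12) + G(-5)*(-148) = (-8 + 2*13²) + (-5)²*(-148) = (-8 + 2*169) + 25*(-148) = (-8 + 338) - 3700 = 330 - 3700 = -3370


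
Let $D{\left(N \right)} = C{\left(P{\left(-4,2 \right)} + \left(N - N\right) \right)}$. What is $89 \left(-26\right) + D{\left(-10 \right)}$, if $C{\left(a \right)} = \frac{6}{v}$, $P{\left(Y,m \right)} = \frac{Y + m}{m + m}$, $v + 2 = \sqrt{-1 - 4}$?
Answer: $- \frac{6946}{3} - \frac{2 i \sqrt{5}}{3} \approx -2315.3 - 1.4907 i$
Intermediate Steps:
$v = -2 + i \sqrt{5}$ ($v = -2 + \sqrt{-1 - 4} = -2 + \sqrt{-5} = -2 + i \sqrt{5} \approx -2.0 + 2.2361 i$)
$P{\left(Y,m \right)} = \frac{Y + m}{2 m}$
$C{\left(a \right)} = \frac{6}{-2 + i \sqrt{5}}$
$D{\left(N \right)} = - \frac{4}{3} - \frac{2 i \sqrt{5}}{3}$
$89 \left(-26\right) + D{\left(-10 \right)} = 89 \left(-26\right) - \left(\frac{4}{3} + \frac{2 i \sqrt{5}}{3}\right) = -2314 - \left(\frac{4}{3} + \frac{2 i \sqrt{5}}{3}\right) = - \frac{6946}{3} - \frac{2 i \sqrt{5}}{3}$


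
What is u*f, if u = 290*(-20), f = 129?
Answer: -748200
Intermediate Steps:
u = -5800
u*f = -5800*129 = -748200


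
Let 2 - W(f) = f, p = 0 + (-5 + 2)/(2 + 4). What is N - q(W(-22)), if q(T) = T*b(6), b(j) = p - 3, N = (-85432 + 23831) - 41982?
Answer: -103499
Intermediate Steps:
p = -½ (p = 0 - 3/6 = 0 - 3*⅙ = 0 - ½ = -½ ≈ -0.50000)
N = -103583 (N = -61601 - 41982 = -103583)
b(j) = -7/2 (b(j) = -½ - 3 = -7/2)
W(f) = 2 - f
q(T) = -7*T/2 (q(T) = T*(-7/2) = -7*T/2)
N - q(W(-22)) = -103583 - (-7)*(2 - 1*(-22))/2 = -103583 - (-7)*(2 + 22)/2 = -103583 - (-7)*24/2 = -103583 - 1*(-84) = -103583 + 84 = -103499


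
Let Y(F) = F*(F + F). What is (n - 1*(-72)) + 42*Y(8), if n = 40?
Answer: 5488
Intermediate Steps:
Y(F) = 2*F**2 (Y(F) = F*(2*F) = 2*F**2)
(n - 1*(-72)) + 42*Y(8) = (40 - 1*(-72)) + 42*(2*8**2) = (40 + 72) + 42*(2*64) = 112 + 42*128 = 112 + 5376 = 5488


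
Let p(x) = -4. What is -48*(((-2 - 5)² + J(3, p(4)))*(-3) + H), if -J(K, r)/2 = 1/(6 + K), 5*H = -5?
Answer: 7072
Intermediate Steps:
H = -1 (H = (⅕)*(-5) = -1)
J(K, r) = -2/(6 + K)
-48*(((-2 - 5)² + J(3, p(4)))*(-3) + H) = -48*(((-2 - 5)² - 2/(6 + 3))*(-3) - 1) = -48*(((-7)² - 2/9)*(-3) - 1) = -48*((49 - 2*⅑)*(-3) - 1) = -48*((49 - 2/9)*(-3) - 1) = -48*((439/9)*(-3) - 1) = -48*(-439/3 - 1) = -48*(-442/3) = 7072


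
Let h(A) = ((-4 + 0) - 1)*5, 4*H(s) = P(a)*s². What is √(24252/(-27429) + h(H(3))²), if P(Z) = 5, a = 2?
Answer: √52172618613/9143 ≈ 24.982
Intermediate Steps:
H(s) = 5*s²/4 (H(s) = (5*s²)/4 = 5*s²/4)
h(A) = -25 (h(A) = (-4 - 1)*5 = -5*5 = -25)
√(24252/(-27429) + h(H(3))²) = √(24252/(-27429) + (-25)²) = √(24252*(-1/27429) + 625) = √(-8084/9143 + 625) = √(5706291/9143) = √52172618613/9143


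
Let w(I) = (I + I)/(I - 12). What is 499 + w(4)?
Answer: 498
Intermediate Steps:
w(I) = 2*I/(-12 + I) (w(I) = (2*I)/(-12 + I) = 2*I/(-12 + I))
499 + w(4) = 499 + 2*4/(-12 + 4) = 499 + 2*4/(-8) = 499 + 2*4*(-1/8) = 499 - 1 = 498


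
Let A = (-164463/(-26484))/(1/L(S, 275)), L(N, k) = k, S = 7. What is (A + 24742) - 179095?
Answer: -1347552509/8828 ≈ -1.5265e+5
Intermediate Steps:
A = 15075775/8828 (A = (-164463/(-26484))/(1/275) = (-164463*(-1/26484))/(1/275) = (54821/8828)*275 = 15075775/8828 ≈ 1707.7)
(A + 24742) - 179095 = (15075775/8828 + 24742) - 179095 = 233498151/8828 - 179095 = -1347552509/8828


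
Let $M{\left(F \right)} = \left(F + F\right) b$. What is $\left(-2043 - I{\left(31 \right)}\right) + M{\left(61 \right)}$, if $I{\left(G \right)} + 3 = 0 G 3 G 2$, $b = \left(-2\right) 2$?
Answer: $-2528$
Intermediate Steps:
$b = -4$
$I{\left(G \right)} = -3$ ($I{\left(G \right)} = -3 + 0 G 3 G 2 = -3 + 0 \cdot 6 G = -3 + 0 = -3$)
$M{\left(F \right)} = - 8 F$ ($M{\left(F \right)} = \left(F + F\right) \left(-4\right) = 2 F \left(-4\right) = - 8 F$)
$\left(-2043 - I{\left(31 \right)}\right) + M{\left(61 \right)} = \left(-2043 - -3\right) - 488 = \left(-2043 + 3\right) - 488 = -2040 - 488 = -2528$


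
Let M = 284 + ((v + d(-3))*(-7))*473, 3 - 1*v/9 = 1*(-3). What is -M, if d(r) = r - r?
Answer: 178510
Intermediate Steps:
d(r) = 0
v = 54 (v = 27 - 9*(-3) = 27 + 27 = 54)
M = -178510 (M = 284 + ((54 + 0)*(-7))*473 = 284 + (54*(-7))*473 = 284 - 378*473 = 284 - 178794 = -178510)
-M = -1*(-178510) = 178510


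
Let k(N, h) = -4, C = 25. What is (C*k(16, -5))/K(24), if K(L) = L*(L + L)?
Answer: -25/288 ≈ -0.086806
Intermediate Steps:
K(L) = 2*L² (K(L) = L*(2*L) = 2*L²)
(C*k(16, -5))/K(24) = (25*(-4))/((2*24²)) = -100/(2*576) = -100/1152 = -100*1/1152 = -25/288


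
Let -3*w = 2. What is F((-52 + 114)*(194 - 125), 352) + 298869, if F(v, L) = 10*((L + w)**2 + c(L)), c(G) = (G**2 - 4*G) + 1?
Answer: 24823711/9 ≈ 2.7582e+6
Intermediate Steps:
w = -2/3 (w = -1/3*2 = -2/3 ≈ -0.66667)
c(G) = 1 + G**2 - 4*G
F(v, L) = 10 - 40*L + 10*L**2 + 10*(-2/3 + L)**2 (F(v, L) = 10*((L - 2/3)**2 + (1 + L**2 - 4*L)) = 10*((-2/3 + L)**2 + (1 + L**2 - 4*L)) = 10*(1 + L**2 + (-2/3 + L)**2 - 4*L) = 10 - 40*L + 10*L**2 + 10*(-2/3 + L)**2)
F((-52 + 114)*(194 - 125), 352) + 298869 = (130/9 + 20*352**2 - 160/3*352) + 298869 = (130/9 + 20*123904 - 56320/3) + 298869 = (130/9 + 2478080 - 56320/3) + 298869 = 22133890/9 + 298869 = 24823711/9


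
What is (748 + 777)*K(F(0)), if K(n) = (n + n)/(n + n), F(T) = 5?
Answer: 1525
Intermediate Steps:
K(n) = 1 (K(n) = (2*n)/((2*n)) = (2*n)*(1/(2*n)) = 1)
(748 + 777)*K(F(0)) = (748 + 777)*1 = 1525*1 = 1525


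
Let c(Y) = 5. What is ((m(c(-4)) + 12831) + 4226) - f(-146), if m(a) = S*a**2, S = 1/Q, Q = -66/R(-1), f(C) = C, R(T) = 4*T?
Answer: 567749/33 ≈ 17205.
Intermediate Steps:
Q = 33/2 (Q = -66/(4*(-1)) = -66/(-4) = -66*(-1/4) = 33/2 ≈ 16.500)
S = 2/33 (S = 1/(33/2) = 2/33 ≈ 0.060606)
m(a) = 2*a**2/33
((m(c(-4)) + 12831) + 4226) - f(-146) = (((2/33)*5**2 + 12831) + 4226) - 1*(-146) = (((2/33)*25 + 12831) + 4226) + 146 = ((50/33 + 12831) + 4226) + 146 = (423473/33 + 4226) + 146 = 562931/33 + 146 = 567749/33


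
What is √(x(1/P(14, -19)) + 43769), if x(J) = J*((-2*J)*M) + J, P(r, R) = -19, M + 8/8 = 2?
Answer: 2*√3950147/19 ≈ 209.21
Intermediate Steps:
M = 1 (M = -1 + 2 = 1)
x(J) = J - 2*J² (x(J) = J*(-2*J*1) + J = J*(-2*J) + J = -2*J² + J = J - 2*J²)
√(x(1/P(14, -19)) + 43769) = √((1 - 2/(-19))/(-19) + 43769) = √(-(1 - 2*(-1/19))/19 + 43769) = √(-(1 + 2/19)/19 + 43769) = √(-1/19*21/19 + 43769) = √(-21/361 + 43769) = √(15800588/361) = 2*√3950147/19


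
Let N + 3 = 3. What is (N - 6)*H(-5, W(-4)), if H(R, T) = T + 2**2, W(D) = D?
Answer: 0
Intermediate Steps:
N = 0 (N = -3 + 3 = 0)
H(R, T) = 4 + T (H(R, T) = T + 4 = 4 + T)
(N - 6)*H(-5, W(-4)) = (0 - 6)*(4 - 4) = -6*0 = 0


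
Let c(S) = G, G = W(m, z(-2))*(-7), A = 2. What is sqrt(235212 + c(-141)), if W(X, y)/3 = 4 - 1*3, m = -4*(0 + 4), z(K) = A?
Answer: sqrt(235191) ≈ 484.96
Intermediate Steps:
z(K) = 2
m = -16 (m = -4*4 = -16)
W(X, y) = 3 (W(X, y) = 3*(4 - 1*3) = 3*(4 - 3) = 3*1 = 3)
G = -21 (G = 3*(-7) = -21)
c(S) = -21
sqrt(235212 + c(-141)) = sqrt(235212 - 21) = sqrt(235191)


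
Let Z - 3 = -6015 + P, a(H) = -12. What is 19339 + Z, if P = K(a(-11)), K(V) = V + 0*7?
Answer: 13315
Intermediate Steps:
K(V) = V (K(V) = V + 0 = V)
P = -12
Z = -6024 (Z = 3 + (-6015 - 12) = 3 - 6027 = -6024)
19339 + Z = 19339 - 6024 = 13315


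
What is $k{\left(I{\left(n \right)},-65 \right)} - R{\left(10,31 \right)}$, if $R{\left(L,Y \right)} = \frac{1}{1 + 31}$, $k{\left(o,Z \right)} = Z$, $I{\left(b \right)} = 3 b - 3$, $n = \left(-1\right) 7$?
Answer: $- \frac{2081}{32} \approx -65.031$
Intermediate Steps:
$n = -7$
$I{\left(b \right)} = -3 + 3 b$
$R{\left(L,Y \right)} = \frac{1}{32}$
$k{\left(I{\left(n \right)},-65 \right)} - R{\left(10,31 \right)} = -65 - \frac{1}{32} = - \frac{2081}{32}$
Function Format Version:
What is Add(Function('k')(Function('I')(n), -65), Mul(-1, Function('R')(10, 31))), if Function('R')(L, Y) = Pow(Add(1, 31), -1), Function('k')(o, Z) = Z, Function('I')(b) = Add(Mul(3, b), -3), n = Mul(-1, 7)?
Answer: Rational(-2081, 32) ≈ -65.031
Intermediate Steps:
n = -7
Function('I')(b) = Add(-3, Mul(3, b))
Function('R')(L, Y) = Rational(1, 32) (Function('R')(L, Y) = Pow(32, -1) = Rational(1, 32))
Add(Function('k')(Function('I')(n), -65), Mul(-1, Function('R')(10, 31))) = Add(-65, Mul(-1, Rational(1, 32))) = Add(-65, Rational(-1, 32)) = Rational(-2081, 32)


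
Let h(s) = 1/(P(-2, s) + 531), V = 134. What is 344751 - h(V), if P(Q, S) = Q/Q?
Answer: 183407531/532 ≈ 3.4475e+5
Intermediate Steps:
P(Q, S) = 1
h(s) = 1/532 (h(s) = 1/(1 + 531) = 1/532)
344751 - h(V) = 344751 - 1*1/532 = 344751 - 1/532 = 183407531/532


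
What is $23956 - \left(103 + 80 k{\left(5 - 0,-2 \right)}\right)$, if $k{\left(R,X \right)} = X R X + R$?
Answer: $21853$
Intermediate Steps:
$k{\left(R,X \right)} = R + R X^{2}$ ($k{\left(R,X \right)} = R X X + R = R X^{2} + R = R + R X^{2}$)
$23956 - \left(103 + 80 k{\left(5 - 0,-2 \right)}\right) = 23956 - \left(103 + 80 \left(5 - 0\right) \left(1 + \left(-2\right)^{2}\right)\right) = 23956 - \left(103 + 80 \left(5 + 0\right) \left(1 + 4\right)\right) = 23956 - \left(103 + 80 \cdot 5 \cdot 5\right) = 23956 - 2103 = 21853$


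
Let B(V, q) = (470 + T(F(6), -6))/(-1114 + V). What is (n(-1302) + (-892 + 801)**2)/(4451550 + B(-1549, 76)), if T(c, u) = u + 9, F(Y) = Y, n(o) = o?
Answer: 18585077/11854477177 ≈ 0.0015678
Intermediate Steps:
T(c, u) = 9 + u
B(V, q) = 473/(-1114 + V) (B(V, q) = (470 + (9 - 6))/(-1114 + V) = (470 + 3)/(-1114 + V) = 473/(-1114 + V))
(n(-1302) + (-892 + 801)**2)/(4451550 + B(-1549, 76)) = (-1302 + (-892 + 801)**2)/(4451550 + 473/(-1114 - 1549)) = (-1302 + (-91)**2)/(4451550 + 473/(-2663)) = (-1302 + 8281)/(4451550 + 473*(-1/2663)) = 6979/(4451550 - 473/2663) = 6979/(11854477177/2663) = 6979*(2663/11854477177) = 18585077/11854477177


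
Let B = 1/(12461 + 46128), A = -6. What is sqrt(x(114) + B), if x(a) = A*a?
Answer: 5*I*sqrt(93917874055)/58589 ≈ 26.153*I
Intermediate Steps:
B = 1/58589 ≈ 1.7068e-5
x(a) = -6*a
sqrt(x(114) + B) = sqrt(-6*114 + 1/58589) = sqrt(-684 + 1/58589) = sqrt(-40074875/58589) = 5*I*sqrt(93917874055)/58589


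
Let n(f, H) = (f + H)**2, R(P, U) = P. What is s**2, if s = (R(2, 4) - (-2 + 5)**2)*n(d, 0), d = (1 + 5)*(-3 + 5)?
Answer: 1016064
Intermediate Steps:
d = 12 (d = 6*2 = 12)
n(f, H) = (H + f)**2
s = -1008 (s = (2 - (-2 + 5)**2)*(0 + 12)**2 = (2 - 1*3**2)*12**2 = (2 - 1*9)*144 = (2 - 9)*144 = -7*144 = -1008)
s**2 = (-1008)**2 = 1016064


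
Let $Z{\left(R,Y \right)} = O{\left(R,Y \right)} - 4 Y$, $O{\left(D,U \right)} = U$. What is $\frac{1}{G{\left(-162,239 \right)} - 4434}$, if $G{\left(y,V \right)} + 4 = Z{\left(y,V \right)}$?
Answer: $- \frac{1}{5155} \approx -0.00019399$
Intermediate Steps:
$Z{\left(R,Y \right)} = - 3 Y$ ($Z{\left(R,Y \right)} = Y - 4 Y = - 3 Y$)
$G{\left(y,V \right)} = -4 - 3 V$
$\frac{1}{G{\left(-162,239 \right)} - 4434} = \frac{1}{\left(-4 - 717\right) - 4434} = \frac{1}{-721 - 4434} = \frac{1}{-5155} = - \frac{1}{5155}$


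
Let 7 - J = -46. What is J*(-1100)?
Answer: -58300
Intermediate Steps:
J = 53 (J = 7 - 1*(-46) = 7 + 46 = 53)
J*(-1100) = 53*(-1100) = -58300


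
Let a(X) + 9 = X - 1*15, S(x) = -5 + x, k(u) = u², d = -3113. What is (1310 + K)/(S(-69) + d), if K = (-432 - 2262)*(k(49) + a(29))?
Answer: 6480454/3187 ≈ 2033.4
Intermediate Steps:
a(X) = -24 + X (a(X) = -9 + (X - 1*15) = -9 + (X - 15) = -9 + (-15 + X) = -24 + X)
K = -6481764 (K = (-432 - 2262)*(49² + (-24 + 29)) = -2694*(2401 + 5) = -2694*2406 = -6481764)
(1310 + K)/(S(-69) + d) = (1310 - 6481764)/((-5 - 69) - 3113) = -6480454/(-74 - 3113) = -6480454/(-3187) = -6480454*(-1/3187) = 6480454/3187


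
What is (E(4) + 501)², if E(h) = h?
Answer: 255025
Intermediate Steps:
(E(4) + 501)² = (4 + 501)² = 505² = 255025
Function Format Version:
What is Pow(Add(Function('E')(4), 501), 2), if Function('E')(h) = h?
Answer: 255025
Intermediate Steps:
Pow(Add(Function('E')(4), 501), 2) = Pow(Add(4, 501), 2) = Pow(505, 2) = 255025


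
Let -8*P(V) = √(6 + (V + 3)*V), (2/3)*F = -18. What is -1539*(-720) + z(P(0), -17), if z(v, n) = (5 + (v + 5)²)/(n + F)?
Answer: 1560175677/1408 + 5*√6/176 ≈ 1.1081e+6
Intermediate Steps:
F = -27 (F = (3/2)*(-18) = -27)
P(V) = -√(6 + V*(3 + V))/8 (P(V) = -√(6 + (V + 3)*V)/8 = -√(6 + (3 + V)*V)/8 = -√(6 + V*(3 + V))/8)
z(v, n) = (5 + (5 + v)²)/(-27 + n) (z(v, n) = (5 + (v + 5)²)/(n - 27) = (5 + (5 + v)²)/(-27 + n))
-1539*(-720) + z(P(0), -17) = -1539*(-720) + (5 + (5 - √(6 + 0² + 3*0)/8)²)/(-27 - 17) = 1108080 + (5 + (5 - √(6 + 0 + 0)/8)²)/(-44) = 1108080 - (5 + (5 - √6/8)²)/44 = 1108080 + (-5/44 - (5 - √6/8)²/44) = 48755515/44 - (5 - √6/8)²/44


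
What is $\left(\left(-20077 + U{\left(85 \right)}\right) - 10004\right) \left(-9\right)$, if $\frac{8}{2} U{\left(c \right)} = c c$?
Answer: $\frac{1017891}{4} \approx 2.5447 \cdot 10^{5}$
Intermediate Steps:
$U{\left(c \right)} = \frac{c^{2}}{4}$ ($U{\left(c \right)} = \frac{c c}{4} = \frac{c^{2}}{4}$)
$\left(\left(-20077 + U{\left(85 \right)}\right) - 10004\right) \left(-9\right) = \left(\left(-20077 + \frac{85^{2}}{4}\right) - 10004\right) \left(-9\right) = \left(\left(-20077 + \frac{1}{4} \cdot 7225\right) - 10004\right) \left(-9\right) = \left(\left(-20077 + \frac{7225}{4}\right) - 10004\right) \left(-9\right) = \left(- \frac{73083}{4} - 10004\right) \left(-9\right) = \left(- \frac{113099}{4}\right) \left(-9\right) = \frac{1017891}{4}$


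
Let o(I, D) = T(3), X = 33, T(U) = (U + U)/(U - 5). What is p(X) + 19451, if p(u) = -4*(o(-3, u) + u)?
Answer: 19331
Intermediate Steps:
T(U) = 2*U/(-5 + U) (T(U) = (2*U)/(-5 + U) = 2*U/(-5 + U))
o(I, D) = -3 (o(I, D) = 2*3/(-5 + 3) = 2*3/(-2) = 2*3*(-½) = -3)
p(u) = 12 - 4*u (p(u) = -4*(-3 + u) = 12 - 4*u)
p(X) + 19451 = (12 - 4*33) + 19451 = (12 - 132) + 19451 = -120 + 19451 = 19331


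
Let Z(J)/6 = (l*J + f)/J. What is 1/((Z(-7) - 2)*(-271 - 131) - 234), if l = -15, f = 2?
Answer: 7/262074 ≈ 2.6710e-5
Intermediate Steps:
Z(J) = 6*(2 - 15*J)/J (Z(J) = 6*((-15*J + 2)/J) = 6*((2 - 15*J)/J) = 6*(2 - 15*J)/J)
1/((Z(-7) - 2)*(-271 - 131) - 234) = 1/(((-90 + 12/(-7)) - 2)*(-271 - 131) - 234) = 1/(((-90 + 12*(-⅐)) - 2)*(-402) - 234) = 1/(((-90 - 12/7) - 2)*(-402) - 234) = 1/((-642/7 - 2)*(-402) - 234) = 1/(-656/7*(-402) - 234) = 1/(263712/7 - 234) = 1/(262074/7) = 7/262074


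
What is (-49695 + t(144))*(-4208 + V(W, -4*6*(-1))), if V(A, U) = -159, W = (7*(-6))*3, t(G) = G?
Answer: 216389217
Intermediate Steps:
W = -126 (W = -42*3 = -126)
(-49695 + t(144))*(-4208 + V(W, -4*6*(-1))) = (-49695 + 144)*(-4208 - 159) = -49551*(-4367) = 216389217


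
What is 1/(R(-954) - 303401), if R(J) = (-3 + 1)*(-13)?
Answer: -1/303375 ≈ -3.2962e-6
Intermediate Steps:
R(J) = 26 (R(J) = -2*(-13) = 26)
1/(R(-954) - 303401) = 1/(26 - 303401) = 1/(-303375) = -1/303375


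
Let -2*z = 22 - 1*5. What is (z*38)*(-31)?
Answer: 10013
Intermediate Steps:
z = -17/2 (z = -(22 - 1*5)/2 = -(22 - 5)/2 = -½*17 = -17/2 ≈ -8.5000)
(z*38)*(-31) = -17/2*38*(-31) = -323*(-31) = 10013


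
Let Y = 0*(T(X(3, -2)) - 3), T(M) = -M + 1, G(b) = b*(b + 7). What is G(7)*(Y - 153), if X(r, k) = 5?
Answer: -14994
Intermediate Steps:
G(b) = b*(7 + b)
T(M) = 1 - M
Y = 0 (Y = 0*((1 - 1*5) - 3) = 0*((1 - 5) - 3) = 0*(-4 - 3) = 0*(-7) = 0)
G(7)*(Y - 153) = (7*(7 + 7))*(0 - 153) = (7*14)*(-153) = 98*(-153) = -14994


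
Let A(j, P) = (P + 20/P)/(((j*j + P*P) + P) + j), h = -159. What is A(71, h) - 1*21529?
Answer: -103494363275/4807206 ≈ -21529.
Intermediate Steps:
A(j, P) = (P + 20/P)/(P + j + P**2 + j**2) (A(j, P) = (P + 20/P)/(((j**2 + P**2) + P) + j) = (P + 20/P)/(((P**2 + j**2) + P) + j) = (P + 20/P)/((P + P**2 + j**2) + j) = (P + 20/P)/(P + j + P**2 + j**2))
A(71, h) - 1*21529 = (20 + (-159)**2)/((-159)*(-159 + 71 + (-159)**2 + 71**2)) - 1*21529 = -(20 + 25281)/(159*(-159 + 71 + 25281 + 5041)) - 21529 = -1/159*25301/30234 - 21529 = -1/159*1/30234*25301 - 21529 = -25301/4807206 - 21529 = -103494363275/4807206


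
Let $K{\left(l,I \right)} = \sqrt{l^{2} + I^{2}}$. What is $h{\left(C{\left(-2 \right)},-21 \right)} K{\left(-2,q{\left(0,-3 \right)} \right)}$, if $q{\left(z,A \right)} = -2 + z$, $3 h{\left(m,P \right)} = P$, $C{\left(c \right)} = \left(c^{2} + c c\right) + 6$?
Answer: $- 14 \sqrt{2} \approx -19.799$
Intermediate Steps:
$C{\left(c \right)} = 6 + 2 c^{2}$ ($C{\left(c \right)} = \left(c^{2} + c^{2}\right) + 6 = 2 c^{2} + 6 = 6 + 2 c^{2}$)
$h{\left(m,P \right)} = \frac{P}{3}$
$K{\left(l,I \right)} = \sqrt{I^{2} + l^{2}}$
$h{\left(C{\left(-2 \right)},-21 \right)} K{\left(-2,q{\left(0,-3 \right)} \right)} = \frac{1}{3} \left(-21\right) \sqrt{\left(-2 + 0\right)^{2} + \left(-2\right)^{2}} = - 7 \sqrt{\left(-2\right)^{2} + 4} = - 7 \sqrt{4 + 4} = - 7 \sqrt{8} = - 7 \cdot 2 \sqrt{2} = - 14 \sqrt{2}$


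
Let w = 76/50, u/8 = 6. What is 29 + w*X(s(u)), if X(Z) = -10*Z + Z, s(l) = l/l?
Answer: 383/25 ≈ 15.320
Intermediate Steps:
u = 48 (u = 8*6 = 48)
s(l) = 1
X(Z) = -9*Z
w = 38/25 (w = 76*(1/50) = 38/25 ≈ 1.5200)
29 + w*X(s(u)) = 29 + 38*(-9*1)/25 = 29 + (38/25)*(-9) = 29 - 342/25 = 383/25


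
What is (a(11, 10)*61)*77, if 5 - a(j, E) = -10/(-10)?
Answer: 18788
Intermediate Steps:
a(j, E) = 4 (a(j, E) = 5 - (-10)/(-10) = 5 - (-10)*(-1)/10 = 5 - 1*1 = 5 - 1 = 4)
(a(11, 10)*61)*77 = (4*61)*77 = 244*77 = 18788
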